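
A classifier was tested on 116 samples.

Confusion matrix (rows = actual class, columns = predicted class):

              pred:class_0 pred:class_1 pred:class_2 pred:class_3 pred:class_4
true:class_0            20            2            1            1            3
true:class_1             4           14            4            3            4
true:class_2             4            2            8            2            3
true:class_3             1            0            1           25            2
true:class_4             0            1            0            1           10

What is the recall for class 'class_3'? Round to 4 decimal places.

0.8621

Treat 'class_3' as positive and all other classes as negative.
recall = TP/(TP+FN).
class_3: TP=25, FN=1+0+1+2=4 → 25/29 = 0.86207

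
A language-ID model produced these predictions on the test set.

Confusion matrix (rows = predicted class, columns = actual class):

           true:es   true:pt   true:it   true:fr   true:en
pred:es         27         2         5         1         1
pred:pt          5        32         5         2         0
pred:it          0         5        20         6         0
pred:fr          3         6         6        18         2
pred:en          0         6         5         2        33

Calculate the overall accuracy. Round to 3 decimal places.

0.677

Accuracy = trace / total = (27+32+20+18+33=130) / 192 = 130/192 = 0.677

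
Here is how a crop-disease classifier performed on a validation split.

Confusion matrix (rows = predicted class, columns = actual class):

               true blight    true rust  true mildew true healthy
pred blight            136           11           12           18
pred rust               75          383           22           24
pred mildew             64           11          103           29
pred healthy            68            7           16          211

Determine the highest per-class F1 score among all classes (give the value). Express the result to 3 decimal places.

Per-class F1 score (2·TP/(2·TP+FP+FN)):
  blight: TP=136, FP=11+12+18=41, FN=75+64+68=207 → 272/520 = 0.5231
  rust: TP=383, FP=75+22+24=121, FN=11+11+7=29 → 766/916 = 0.8362
  mildew: TP=103, FP=64+11+29=104, FN=12+22+16=50 → 206/360 = 0.5722
  healthy: TP=211, FP=68+7+16=91, FN=18+24+29=71 → 422/584 = 0.7226
Highest is class 'rust' with F1 score = 0.836.

0.836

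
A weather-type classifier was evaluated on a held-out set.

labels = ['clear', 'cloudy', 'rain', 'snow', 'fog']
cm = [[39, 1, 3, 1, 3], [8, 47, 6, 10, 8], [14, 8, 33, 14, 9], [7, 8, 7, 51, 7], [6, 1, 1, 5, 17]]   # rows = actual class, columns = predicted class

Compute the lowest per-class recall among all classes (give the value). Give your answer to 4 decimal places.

0.4231

Per-class recall (TP/(TP+FN)):
  clear: TP=39, FN=1+3+1+3=8 → 39/47 = 0.82979
  cloudy: TP=47, FN=8+6+10+8=32 → 47/79 = 0.59494
  rain: TP=33, FN=14+8+14+9=45 → 33/78 = 0.42308
  snow: TP=51, FN=7+8+7+7=29 → 51/80 = 0.63750
  fog: TP=17, FN=6+1+1+5=13 → 17/30 = 0.56667
Lowest is class 'rain' with recall = 0.4231.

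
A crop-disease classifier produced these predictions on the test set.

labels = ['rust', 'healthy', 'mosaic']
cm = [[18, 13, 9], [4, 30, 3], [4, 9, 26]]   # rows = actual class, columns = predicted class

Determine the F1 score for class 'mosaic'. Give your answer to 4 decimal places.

Take TP from the diagonal, FP from the rest of the 'mosaic' prediction marginal, FN from the rest of the 'mosaic' actual marginal.
F1 score = 2·TP/(2·TP+FP+FN).
mosaic: TP=26, FP=9+3=12, FN=4+9=13 → 52/77 = 0.67532

0.6753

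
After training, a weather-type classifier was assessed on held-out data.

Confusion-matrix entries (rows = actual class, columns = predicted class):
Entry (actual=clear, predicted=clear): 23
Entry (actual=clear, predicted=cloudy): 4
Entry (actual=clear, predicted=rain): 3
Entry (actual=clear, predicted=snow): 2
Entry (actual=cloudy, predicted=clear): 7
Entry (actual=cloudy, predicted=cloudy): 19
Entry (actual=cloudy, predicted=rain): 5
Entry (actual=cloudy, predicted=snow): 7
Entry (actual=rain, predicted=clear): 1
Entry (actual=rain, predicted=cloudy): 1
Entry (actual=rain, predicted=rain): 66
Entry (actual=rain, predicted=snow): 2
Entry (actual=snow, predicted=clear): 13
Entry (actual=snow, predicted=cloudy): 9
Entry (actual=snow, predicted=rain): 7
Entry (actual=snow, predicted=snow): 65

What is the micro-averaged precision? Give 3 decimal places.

0.739

Micro-averaging pools counts across classes: ΣTP=173, ΣFP=61, ΣFN=61.
Micro-precision = TP/(TP+FP) on pooled counts = 0.739 (equals overall accuracy in single-label multiclass).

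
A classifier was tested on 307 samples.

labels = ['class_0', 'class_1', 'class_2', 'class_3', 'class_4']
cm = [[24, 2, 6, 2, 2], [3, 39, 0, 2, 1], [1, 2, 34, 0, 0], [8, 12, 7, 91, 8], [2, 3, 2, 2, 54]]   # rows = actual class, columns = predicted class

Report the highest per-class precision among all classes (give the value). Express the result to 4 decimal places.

0.9381

Per-class precision (TP/(TP+FP)):
  class_0: TP=24, FP=3+1+8+2=14 → 24/38 = 0.63158
  class_1: TP=39, FP=2+2+12+3=19 → 39/58 = 0.67241
  class_2: TP=34, FP=6+0+7+2=15 → 34/49 = 0.69388
  class_3: TP=91, FP=2+2+0+2=6 → 91/97 = 0.93814
  class_4: TP=54, FP=2+1+0+8=11 → 54/65 = 0.83077
Highest is class 'class_3' with precision = 0.9381.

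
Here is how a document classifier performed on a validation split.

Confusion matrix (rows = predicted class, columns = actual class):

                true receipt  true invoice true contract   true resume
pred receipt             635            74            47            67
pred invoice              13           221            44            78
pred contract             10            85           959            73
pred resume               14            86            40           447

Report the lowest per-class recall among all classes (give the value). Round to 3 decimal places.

Per-class recall (TP/(TP+FN)):
  receipt: TP=635, FN=13+10+14=37 → 635/672 = 0.9449
  invoice: TP=221, FN=74+85+86=245 → 221/466 = 0.4742
  contract: TP=959, FN=47+44+40=131 → 959/1090 = 0.8798
  resume: TP=447, FN=67+78+73=218 → 447/665 = 0.6722
Lowest is class 'invoice' with recall = 0.474.

0.474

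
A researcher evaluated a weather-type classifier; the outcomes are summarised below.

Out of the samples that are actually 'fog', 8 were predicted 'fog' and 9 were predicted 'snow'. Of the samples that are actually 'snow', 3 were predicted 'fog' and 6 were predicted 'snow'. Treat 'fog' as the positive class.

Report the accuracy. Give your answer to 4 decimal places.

0.5385

Accuracy = (TP+TN)/N = (8+6)/26 = 0.5385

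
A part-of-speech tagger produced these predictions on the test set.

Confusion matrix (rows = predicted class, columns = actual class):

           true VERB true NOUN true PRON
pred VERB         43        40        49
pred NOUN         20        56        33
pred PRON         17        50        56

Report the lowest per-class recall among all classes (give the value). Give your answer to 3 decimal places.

0.384

Per-class recall (TP/(TP+FN)):
  VERB: TP=43, FN=20+17=37 → 43/80 = 0.5375
  NOUN: TP=56, FN=40+50=90 → 56/146 = 0.3836
  PRON: TP=56, FN=49+33=82 → 56/138 = 0.4058
Lowest is class 'NOUN' with recall = 0.384.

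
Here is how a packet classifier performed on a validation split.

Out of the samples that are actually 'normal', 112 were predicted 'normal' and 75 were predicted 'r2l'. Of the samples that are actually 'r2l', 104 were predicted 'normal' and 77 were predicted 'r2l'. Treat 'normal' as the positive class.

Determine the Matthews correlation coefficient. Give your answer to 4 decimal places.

0.0247

MCC = (TP·TN − FP·FN) / √((TP+FP)(TP+FN)(TN+FP)(TN+FN))
Numerator = 112·77 − 104·75 = 824
Denominator = √(216·187·181·152) = √1111264704 = 33335.6371
MCC = 824 / 33335.6371 = 0.0247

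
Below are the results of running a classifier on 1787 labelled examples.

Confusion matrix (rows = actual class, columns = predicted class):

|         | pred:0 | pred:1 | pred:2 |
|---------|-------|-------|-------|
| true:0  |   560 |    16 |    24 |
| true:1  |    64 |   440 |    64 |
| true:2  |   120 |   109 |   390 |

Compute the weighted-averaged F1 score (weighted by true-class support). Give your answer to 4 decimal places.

0.7730

Per-class F1 score (2·TP/(2·TP+FP+FN)):
  0: TP=560, FP=64+120=184, FN=16+24=40 → 1120/1344 = 0.83333
  1: TP=440, FP=16+109=125, FN=64+64=128 → 880/1133 = 0.77670
  2: TP=390, FP=24+64=88, FN=120+109=229 → 780/1097 = 0.71103
Weighted-F1 score = Σ (supportᵢ/N)·F1 scoreᵢ with N=1787: (600/1787)·0.83333 + (568/1787)·0.77670 + (619/1787)·0.71103 = 0.7730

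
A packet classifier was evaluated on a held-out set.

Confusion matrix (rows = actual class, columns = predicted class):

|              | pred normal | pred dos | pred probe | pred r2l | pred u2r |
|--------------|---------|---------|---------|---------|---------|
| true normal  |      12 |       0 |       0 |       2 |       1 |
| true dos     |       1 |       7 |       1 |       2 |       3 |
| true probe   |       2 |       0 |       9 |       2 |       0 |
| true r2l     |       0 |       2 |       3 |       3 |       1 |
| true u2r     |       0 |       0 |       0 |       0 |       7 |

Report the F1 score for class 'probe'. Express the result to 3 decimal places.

One-vs-rest for 'probe': TP = diagonal; FP = other classes predicted 'probe'; FN = 'probe' predicted as other.
F1 score = 2·TP/(2·TP+FP+FN).
probe: TP=9, FP=0+1+3+0=4, FN=2+0+2+0=4 → 18/26 = 0.6923

0.692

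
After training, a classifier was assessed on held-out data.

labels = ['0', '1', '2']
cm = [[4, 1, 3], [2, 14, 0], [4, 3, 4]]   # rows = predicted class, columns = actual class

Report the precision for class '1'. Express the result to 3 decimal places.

precision = TP/(TP+FP).
1: TP=14, FP=2+0=2 → 14/16 = 0.8750

0.875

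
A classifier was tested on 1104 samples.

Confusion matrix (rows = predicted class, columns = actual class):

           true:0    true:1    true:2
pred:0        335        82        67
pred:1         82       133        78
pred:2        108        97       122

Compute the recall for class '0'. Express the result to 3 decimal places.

One-vs-rest for '0': TP = diagonal; FP = other classes predicted '0'; FN = '0' predicted as other.
recall = TP/(TP+FN).
0: TP=335, FN=82+108=190 → 335/525 = 0.6381

0.638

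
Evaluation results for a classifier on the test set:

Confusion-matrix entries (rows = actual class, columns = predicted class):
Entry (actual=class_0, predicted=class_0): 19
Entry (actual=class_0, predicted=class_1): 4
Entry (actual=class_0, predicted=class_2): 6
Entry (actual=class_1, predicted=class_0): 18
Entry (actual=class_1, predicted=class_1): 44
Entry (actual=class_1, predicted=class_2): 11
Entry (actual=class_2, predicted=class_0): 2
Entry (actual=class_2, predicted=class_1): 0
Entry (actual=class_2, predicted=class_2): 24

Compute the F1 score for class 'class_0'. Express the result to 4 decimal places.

Treat 'class_0' as positive and all other classes as negative.
F1 score = 2·TP/(2·TP+FP+FN).
class_0: TP=19, FP=18+2=20, FN=4+6=10 → 38/68 = 0.55882

0.5588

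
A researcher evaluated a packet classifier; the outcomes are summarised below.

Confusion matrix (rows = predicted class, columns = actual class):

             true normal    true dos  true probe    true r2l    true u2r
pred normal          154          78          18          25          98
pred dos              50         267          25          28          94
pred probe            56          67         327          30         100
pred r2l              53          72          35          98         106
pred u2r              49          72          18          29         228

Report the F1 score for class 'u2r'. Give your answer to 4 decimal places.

One-vs-rest for 'u2r': TP = diagonal; FP = other classes predicted 'u2r'; FN = 'u2r' predicted as other.
F1 score = 2·TP/(2·TP+FP+FN).
u2r: TP=228, FP=49+72+18+29=168, FN=98+94+100+106=398 → 456/1022 = 0.44618

0.4462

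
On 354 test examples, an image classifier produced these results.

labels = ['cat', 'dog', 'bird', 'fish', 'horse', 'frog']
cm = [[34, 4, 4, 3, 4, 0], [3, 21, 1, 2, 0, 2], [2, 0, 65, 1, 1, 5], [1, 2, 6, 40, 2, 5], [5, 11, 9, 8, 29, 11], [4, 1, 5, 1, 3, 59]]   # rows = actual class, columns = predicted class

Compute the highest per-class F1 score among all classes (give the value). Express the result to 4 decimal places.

Per-class F1 score (2·TP/(2·TP+FP+FN)):
  cat: TP=34, FP=3+2+1+5+4=15, FN=4+4+3+4+0=15 → 68/98 = 0.69388
  dog: TP=21, FP=4+0+2+11+1=18, FN=3+1+2+0+2=8 → 42/68 = 0.61765
  bird: TP=65, FP=4+1+6+9+5=25, FN=2+0+1+1+5=9 → 130/164 = 0.79268
  fish: TP=40, FP=3+2+1+8+1=15, FN=1+2+6+2+5=16 → 80/111 = 0.72072
  horse: TP=29, FP=4+0+1+2+3=10, FN=5+11+9+8+11=44 → 58/112 = 0.51786
  frog: TP=59, FP=0+2+5+5+11=23, FN=4+1+5+1+3=14 → 118/155 = 0.76129
Highest is class 'bird' with F1 score = 0.7927.

0.7927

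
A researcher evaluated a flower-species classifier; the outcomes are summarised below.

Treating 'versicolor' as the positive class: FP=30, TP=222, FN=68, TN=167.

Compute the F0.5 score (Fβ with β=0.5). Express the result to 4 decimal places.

0.8552

Fβ = (1+β²)·TP / ((1+β²)·TP + β²·FN + FP), with β²=1/4
= 1.25·222 / (1.25·222 + 0.25·68 + 30) = 0.8552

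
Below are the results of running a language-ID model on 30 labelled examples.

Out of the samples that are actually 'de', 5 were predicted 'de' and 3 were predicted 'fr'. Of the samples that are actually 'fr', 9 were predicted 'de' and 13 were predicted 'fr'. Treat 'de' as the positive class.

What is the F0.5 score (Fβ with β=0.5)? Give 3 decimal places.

0.391

Fβ = (1+β²)·TP / ((1+β²)·TP + β²·FN + FP), with β²=1/4
= 1.25·5 / (1.25·5 + 0.25·3 + 9) = 0.391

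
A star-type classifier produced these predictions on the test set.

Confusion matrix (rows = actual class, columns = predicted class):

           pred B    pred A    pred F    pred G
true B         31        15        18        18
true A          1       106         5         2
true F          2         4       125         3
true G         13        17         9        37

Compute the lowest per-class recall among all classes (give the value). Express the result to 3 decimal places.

0.378

Per-class recall (TP/(TP+FN)):
  B: TP=31, FN=15+18+18=51 → 31/82 = 0.3780
  A: TP=106, FN=1+5+2=8 → 106/114 = 0.9298
  F: TP=125, FN=2+4+3=9 → 125/134 = 0.9328
  G: TP=37, FN=13+17+9=39 → 37/76 = 0.4868
Lowest is class 'B' with recall = 0.378.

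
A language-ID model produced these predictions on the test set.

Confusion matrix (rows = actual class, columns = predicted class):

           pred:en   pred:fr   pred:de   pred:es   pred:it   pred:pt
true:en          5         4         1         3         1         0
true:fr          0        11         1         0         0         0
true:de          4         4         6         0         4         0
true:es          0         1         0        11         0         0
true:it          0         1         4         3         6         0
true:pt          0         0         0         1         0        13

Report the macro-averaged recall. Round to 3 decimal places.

0.647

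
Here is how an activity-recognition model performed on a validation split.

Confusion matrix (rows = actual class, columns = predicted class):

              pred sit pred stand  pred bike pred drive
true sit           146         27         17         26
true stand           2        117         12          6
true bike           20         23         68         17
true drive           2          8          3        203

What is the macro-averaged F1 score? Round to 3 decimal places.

Per-class F1 score (2·TP/(2·TP+FP+FN)):
  sit: TP=146, FP=2+20+2=24, FN=27+17+26=70 → 292/386 = 0.7565
  stand: TP=117, FP=27+23+8=58, FN=2+12+6=20 → 234/312 = 0.7500
  bike: TP=68, FP=17+12+3=32, FN=20+23+17=60 → 136/228 = 0.5965
  drive: TP=203, FP=26+6+17=49, FN=2+8+3=13 → 406/468 = 0.8675
Macro-F1 score = mean = (0.7565 + 0.7500 + 0.5965 + 0.8675) / 4 = 0.743

0.743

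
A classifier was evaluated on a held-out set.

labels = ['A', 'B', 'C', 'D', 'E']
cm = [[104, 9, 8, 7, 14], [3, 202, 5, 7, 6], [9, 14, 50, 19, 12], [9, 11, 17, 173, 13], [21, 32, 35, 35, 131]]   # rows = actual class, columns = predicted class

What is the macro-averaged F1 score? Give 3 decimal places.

0.671

Per-class F1 score (2·TP/(2·TP+FP+FN)):
  A: TP=104, FP=3+9+9+21=42, FN=9+8+7+14=38 → 208/288 = 0.7222
  B: TP=202, FP=9+14+11+32=66, FN=3+5+7+6=21 → 404/491 = 0.8228
  C: TP=50, FP=8+5+17+35=65, FN=9+14+19+12=54 → 100/219 = 0.4566
  D: TP=173, FP=7+7+19+35=68, FN=9+11+17+13=50 → 346/464 = 0.7457
  E: TP=131, FP=14+6+12+13=45, FN=21+32+35+35=123 → 262/430 = 0.6093
Macro-F1 score = mean = (0.7222 + 0.8228 + 0.4566 + 0.7457 + 0.6093) / 5 = 0.671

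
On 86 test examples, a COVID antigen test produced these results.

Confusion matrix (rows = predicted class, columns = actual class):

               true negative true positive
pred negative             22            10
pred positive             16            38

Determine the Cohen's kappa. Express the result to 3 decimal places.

Observed agreement pₒ = trace/N = 60/86 = 0.6977
Expected agreement pₑ = Σ (rowᵢ·colᵢ)/N² = (38·32 + 48·54)/86² = 0.5149
κ = (pₒ − pₑ)/(1 − pₑ) = (0.6977 − 0.5149)/(1 − 0.5149) = 0.377

0.377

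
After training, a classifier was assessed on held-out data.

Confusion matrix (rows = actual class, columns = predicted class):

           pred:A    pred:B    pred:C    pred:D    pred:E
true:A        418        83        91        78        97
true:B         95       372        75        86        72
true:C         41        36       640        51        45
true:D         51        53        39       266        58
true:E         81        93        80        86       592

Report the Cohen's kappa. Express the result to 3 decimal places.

0.524

Observed agreement pₒ = trace/N = 2288/3679 = 0.6219
Expected agreement pₑ = Σ (rowᵢ·colᵢ)/N² = (767·686 + 700·637 + 813·925 + 467·567 + 932·864)/3679² = 0.2064
κ = (pₒ − pₑ)/(1 − pₑ) = (0.6219 − 0.2064)/(1 − 0.2064) = 0.524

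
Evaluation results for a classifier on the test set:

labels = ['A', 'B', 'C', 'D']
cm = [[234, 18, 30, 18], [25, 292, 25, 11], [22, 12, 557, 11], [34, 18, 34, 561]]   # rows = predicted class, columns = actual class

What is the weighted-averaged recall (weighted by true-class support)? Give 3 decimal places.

0.864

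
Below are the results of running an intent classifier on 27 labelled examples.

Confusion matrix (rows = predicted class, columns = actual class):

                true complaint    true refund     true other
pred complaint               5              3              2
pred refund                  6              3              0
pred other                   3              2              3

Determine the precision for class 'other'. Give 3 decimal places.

0.375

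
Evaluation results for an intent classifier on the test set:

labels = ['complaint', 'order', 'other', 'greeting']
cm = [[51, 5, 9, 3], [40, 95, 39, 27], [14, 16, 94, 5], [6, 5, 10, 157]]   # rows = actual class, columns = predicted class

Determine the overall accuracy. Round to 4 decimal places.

Accuracy = trace / total = (51+95+94+157=397) / 576 = 397/576 = 0.6892

0.6892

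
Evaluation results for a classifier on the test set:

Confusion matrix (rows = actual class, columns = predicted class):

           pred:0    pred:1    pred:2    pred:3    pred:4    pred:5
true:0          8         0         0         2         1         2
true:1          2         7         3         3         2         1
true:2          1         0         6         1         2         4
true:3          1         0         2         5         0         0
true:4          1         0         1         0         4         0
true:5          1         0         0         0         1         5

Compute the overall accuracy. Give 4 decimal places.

0.5303

Accuracy = trace / total = (8+7+6+5+4+5=35) / 66 = 35/66 = 0.5303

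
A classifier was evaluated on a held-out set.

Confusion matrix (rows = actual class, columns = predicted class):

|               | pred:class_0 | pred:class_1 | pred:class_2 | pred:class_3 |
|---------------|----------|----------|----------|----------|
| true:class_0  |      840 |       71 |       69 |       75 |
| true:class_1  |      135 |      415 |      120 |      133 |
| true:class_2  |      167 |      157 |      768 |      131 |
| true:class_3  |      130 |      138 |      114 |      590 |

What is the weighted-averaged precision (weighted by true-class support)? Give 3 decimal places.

Per-class precision (TP/(TP+FP)):
  class_0: TP=840, FP=135+167+130=432 → 840/1272 = 0.6604
  class_1: TP=415, FP=71+157+138=366 → 415/781 = 0.5314
  class_2: TP=768, FP=69+120+114=303 → 768/1071 = 0.7171
  class_3: TP=590, FP=75+133+131=339 → 590/929 = 0.6351
Weighted-precision = Σ (supportᵢ/N)·precisionᵢ with N=4053: (1055/4053)·0.6604 + (803/4053)·0.5314 + (1223/4053)·0.7171 + (972/4053)·0.6351 = 0.646

0.646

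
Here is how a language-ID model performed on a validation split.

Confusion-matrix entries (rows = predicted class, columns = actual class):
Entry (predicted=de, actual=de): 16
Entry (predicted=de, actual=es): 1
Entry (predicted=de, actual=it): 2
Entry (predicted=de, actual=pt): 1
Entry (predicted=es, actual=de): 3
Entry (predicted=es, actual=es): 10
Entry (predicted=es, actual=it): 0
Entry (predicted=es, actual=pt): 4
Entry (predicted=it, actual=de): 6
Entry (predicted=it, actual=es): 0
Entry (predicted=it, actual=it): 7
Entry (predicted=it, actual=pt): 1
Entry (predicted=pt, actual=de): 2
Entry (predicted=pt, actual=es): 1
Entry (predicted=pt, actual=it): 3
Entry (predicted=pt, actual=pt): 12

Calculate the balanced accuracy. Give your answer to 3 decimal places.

0.669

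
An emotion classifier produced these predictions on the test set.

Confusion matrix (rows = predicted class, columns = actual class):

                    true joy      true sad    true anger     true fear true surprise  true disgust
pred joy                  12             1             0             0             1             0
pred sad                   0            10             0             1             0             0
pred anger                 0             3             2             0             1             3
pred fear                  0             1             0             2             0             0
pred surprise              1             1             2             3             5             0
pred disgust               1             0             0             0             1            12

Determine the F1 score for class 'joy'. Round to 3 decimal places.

0.857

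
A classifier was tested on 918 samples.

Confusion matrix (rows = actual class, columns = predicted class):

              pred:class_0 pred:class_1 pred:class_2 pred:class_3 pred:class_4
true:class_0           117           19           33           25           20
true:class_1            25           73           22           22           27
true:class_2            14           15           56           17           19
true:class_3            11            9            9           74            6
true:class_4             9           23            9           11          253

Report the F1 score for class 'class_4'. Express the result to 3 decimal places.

0.803

Treat 'class_4' as positive and all other classes as negative.
F1 score = 2·TP/(2·TP+FP+FN).
class_4: TP=253, FP=20+27+19+6=72, FN=9+23+9+11=52 → 506/630 = 0.8032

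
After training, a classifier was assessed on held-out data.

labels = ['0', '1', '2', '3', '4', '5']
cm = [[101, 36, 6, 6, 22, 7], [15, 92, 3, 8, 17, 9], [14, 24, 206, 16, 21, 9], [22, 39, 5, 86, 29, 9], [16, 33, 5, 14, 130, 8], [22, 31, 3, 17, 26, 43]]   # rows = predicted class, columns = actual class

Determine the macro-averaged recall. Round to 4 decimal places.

Per-class recall (TP/(TP+FN)):
  0: TP=101, FN=15+14+22+16+22=89 → 101/190 = 0.53158
  1: TP=92, FN=36+24+39+33+31=163 → 92/255 = 0.36078
  2: TP=206, FN=6+3+5+5+3=22 → 206/228 = 0.90351
  3: TP=86, FN=6+8+16+14+17=61 → 86/147 = 0.58503
  4: TP=130, FN=22+17+21+29+26=115 → 130/245 = 0.53061
  5: TP=43, FN=7+9+9+9+8=42 → 43/85 = 0.50588
Macro-recall = mean = (0.53158 + 0.36078 + 0.90351 + 0.58503 + 0.53061 + 0.50588) / 6 = 0.5696

0.5696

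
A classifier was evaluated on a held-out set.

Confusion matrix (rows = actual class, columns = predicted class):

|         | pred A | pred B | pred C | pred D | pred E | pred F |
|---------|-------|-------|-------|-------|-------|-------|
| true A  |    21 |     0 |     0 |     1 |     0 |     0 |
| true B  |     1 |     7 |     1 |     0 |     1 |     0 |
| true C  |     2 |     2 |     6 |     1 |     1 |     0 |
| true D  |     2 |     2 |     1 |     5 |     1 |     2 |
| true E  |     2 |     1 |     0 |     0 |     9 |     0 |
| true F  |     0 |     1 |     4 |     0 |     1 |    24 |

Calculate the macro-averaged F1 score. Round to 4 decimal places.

Per-class F1 score (2·TP/(2·TP+FP+FN)):
  A: TP=21, FP=1+2+2+2+0=7, FN=0+0+1+0+0=1 → 42/50 = 0.84000
  B: TP=7, FP=0+2+2+1+1=6, FN=1+1+0+1+0=3 → 14/23 = 0.60870
  C: TP=6, FP=0+1+1+0+4=6, FN=2+2+1+1+0=6 → 12/24 = 0.50000
  D: TP=5, FP=1+0+1+0+0=2, FN=2+2+1+1+2=8 → 10/20 = 0.50000
  E: TP=9, FP=0+1+1+1+1=4, FN=2+1+0+0+0=3 → 18/25 = 0.72000
  F: TP=24, FP=0+0+0+2+0=2, FN=0+1+4+0+1=6 → 48/56 = 0.85714
Macro-F1 score = mean = (0.84000 + 0.60870 + 0.50000 + 0.50000 + 0.72000 + 0.85714) / 6 = 0.6710

0.6710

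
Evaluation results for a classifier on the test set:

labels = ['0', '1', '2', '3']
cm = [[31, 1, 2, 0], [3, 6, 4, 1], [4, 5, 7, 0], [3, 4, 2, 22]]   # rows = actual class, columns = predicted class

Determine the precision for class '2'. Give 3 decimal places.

0.467

precision = TP/(TP+FP).
2: TP=7, FP=2+4+2=8 → 7/15 = 0.4667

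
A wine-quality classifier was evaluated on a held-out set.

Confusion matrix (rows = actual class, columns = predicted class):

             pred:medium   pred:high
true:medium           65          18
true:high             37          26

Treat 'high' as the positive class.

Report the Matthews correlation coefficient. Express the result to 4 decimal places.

0.2114

MCC = (TP·TN − FP·FN) / √((TP+FP)(TP+FN)(TN+FP)(TN+FN))
Numerator = 26·65 − 18·37 = 1024
Denominator = √(44·63·83·102) = √23467752 = 4844.3526
MCC = 1024 / 4844.3526 = 0.2114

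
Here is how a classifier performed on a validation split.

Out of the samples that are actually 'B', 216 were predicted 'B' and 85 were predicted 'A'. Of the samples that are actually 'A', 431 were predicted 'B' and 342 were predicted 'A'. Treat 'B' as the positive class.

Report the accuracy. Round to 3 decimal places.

Accuracy = (TP+TN)/N = (216+342)/1074 = 0.520

0.520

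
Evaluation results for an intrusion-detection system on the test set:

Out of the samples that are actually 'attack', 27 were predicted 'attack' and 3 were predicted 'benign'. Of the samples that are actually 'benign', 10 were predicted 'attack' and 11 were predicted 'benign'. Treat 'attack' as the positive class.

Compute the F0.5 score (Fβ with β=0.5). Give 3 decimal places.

0.758

Fβ = (1+β²)·TP / ((1+β²)·TP + β²·FN + FP), with β²=1/4
= 1.25·27 / (1.25·27 + 0.25·3 + 10) = 0.758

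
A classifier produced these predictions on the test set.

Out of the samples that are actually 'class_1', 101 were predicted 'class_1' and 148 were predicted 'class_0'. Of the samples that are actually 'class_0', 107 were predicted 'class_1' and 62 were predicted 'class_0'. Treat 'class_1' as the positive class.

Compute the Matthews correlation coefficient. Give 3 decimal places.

-0.223

MCC = (TP·TN − FP·FN) / √((TP+FP)(TP+FN)(TN+FP)(TN+FN))
Numerator = 101·62 − 107·148 = -9574
Denominator = √(208·249·169·210) = √1838098080 = 42873.0461
MCC = -9574 / 42873.0461 = -0.223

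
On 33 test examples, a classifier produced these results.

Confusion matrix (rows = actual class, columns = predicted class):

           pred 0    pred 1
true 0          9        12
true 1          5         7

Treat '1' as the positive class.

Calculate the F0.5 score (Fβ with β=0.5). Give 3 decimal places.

0.398

Fβ = (1+β²)·TP / ((1+β²)·TP + β²·FN + FP), with β²=1/4
= 1.25·7 / (1.25·7 + 0.25·5 + 12) = 0.398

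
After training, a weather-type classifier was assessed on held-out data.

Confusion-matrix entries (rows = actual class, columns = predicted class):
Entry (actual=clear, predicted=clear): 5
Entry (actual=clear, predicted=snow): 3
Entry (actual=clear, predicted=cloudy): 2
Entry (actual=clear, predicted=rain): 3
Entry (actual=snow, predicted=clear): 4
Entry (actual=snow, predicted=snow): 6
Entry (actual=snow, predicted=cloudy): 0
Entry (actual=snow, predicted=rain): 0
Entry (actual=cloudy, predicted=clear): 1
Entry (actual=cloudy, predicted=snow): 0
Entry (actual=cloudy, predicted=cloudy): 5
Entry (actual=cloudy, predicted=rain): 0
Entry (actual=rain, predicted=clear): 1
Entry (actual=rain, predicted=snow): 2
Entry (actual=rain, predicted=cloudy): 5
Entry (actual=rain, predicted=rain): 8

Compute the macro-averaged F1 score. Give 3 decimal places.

0.534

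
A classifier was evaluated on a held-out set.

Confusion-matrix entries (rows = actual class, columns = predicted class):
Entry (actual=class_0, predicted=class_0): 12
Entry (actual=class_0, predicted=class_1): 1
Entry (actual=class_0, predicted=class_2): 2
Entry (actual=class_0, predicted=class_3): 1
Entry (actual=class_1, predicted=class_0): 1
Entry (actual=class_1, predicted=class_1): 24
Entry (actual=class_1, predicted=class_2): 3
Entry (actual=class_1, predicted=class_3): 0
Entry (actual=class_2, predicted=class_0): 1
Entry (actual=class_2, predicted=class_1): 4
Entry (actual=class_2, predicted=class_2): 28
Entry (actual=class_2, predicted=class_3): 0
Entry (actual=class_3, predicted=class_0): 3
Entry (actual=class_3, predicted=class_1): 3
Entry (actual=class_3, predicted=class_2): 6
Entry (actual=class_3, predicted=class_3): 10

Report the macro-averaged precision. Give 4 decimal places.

Per-class precision (TP/(TP+FP)):
  class_0: TP=12, FP=1+1+3=5 → 12/17 = 0.70588
  class_1: TP=24, FP=1+4+3=8 → 24/32 = 0.75000
  class_2: TP=28, FP=2+3+6=11 → 28/39 = 0.71795
  class_3: TP=10, FP=1+0+0=1 → 10/11 = 0.90909
Macro-precision = mean = (0.70588 + 0.75000 + 0.71795 + 0.90909) / 4 = 0.7707

0.7707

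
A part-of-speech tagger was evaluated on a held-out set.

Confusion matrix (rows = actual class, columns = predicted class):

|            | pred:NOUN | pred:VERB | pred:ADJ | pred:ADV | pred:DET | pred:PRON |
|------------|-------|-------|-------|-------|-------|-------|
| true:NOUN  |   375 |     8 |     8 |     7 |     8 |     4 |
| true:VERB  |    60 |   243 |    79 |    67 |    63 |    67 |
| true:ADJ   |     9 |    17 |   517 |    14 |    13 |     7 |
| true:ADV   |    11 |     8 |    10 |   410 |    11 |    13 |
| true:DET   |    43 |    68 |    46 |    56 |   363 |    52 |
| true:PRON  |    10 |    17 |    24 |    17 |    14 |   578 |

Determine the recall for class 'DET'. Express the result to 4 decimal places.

Take TP from the diagonal, FP from the rest of the 'DET' prediction marginal, FN from the rest of the 'DET' actual marginal.
recall = TP/(TP+FN).
DET: TP=363, FN=43+68+46+56+52=265 → 363/628 = 0.57803

0.5780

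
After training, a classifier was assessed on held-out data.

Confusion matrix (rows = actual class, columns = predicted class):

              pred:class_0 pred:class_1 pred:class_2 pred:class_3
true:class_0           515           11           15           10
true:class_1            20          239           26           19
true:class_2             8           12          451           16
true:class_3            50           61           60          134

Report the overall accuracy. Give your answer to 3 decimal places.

Accuracy = trace / total = (515+239+451+134=1339) / 1647 = 1339/1647 = 0.813

0.813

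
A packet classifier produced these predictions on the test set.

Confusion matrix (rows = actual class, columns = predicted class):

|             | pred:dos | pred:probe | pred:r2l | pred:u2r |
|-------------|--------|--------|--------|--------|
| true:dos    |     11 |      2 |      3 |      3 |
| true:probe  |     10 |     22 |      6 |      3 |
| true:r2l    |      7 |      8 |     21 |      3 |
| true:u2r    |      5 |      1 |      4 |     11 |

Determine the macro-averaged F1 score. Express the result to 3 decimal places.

0.532

Per-class F1 score (2·TP/(2·TP+FP+FN)):
  dos: TP=11, FP=10+7+5=22, FN=2+3+3=8 → 22/52 = 0.4231
  probe: TP=22, FP=2+8+1=11, FN=10+6+3=19 → 44/74 = 0.5946
  r2l: TP=21, FP=3+6+4=13, FN=7+8+3=18 → 42/73 = 0.5753
  u2r: TP=11, FP=3+3+3=9, FN=5+1+4=10 → 22/41 = 0.5366
Macro-F1 score = mean = (0.4231 + 0.5946 + 0.5753 + 0.5366) / 4 = 0.532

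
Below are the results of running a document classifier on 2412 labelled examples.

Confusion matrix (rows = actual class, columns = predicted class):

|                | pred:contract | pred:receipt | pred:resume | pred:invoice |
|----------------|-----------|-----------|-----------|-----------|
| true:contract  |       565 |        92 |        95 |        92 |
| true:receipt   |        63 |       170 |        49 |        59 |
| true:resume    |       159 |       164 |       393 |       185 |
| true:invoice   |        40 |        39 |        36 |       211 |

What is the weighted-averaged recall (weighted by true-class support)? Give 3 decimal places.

0.555

Per-class recall (TP/(TP+FN)):
  contract: TP=565, FN=92+95+92=279 → 565/844 = 0.6694
  receipt: TP=170, FN=63+49+59=171 → 170/341 = 0.4985
  resume: TP=393, FN=159+164+185=508 → 393/901 = 0.4362
  invoice: TP=211, FN=40+39+36=115 → 211/326 = 0.6472
Weighted-recall = Σ (supportᵢ/N)·recallᵢ with N=2412: (844/2412)·0.6694 + (341/2412)·0.4985 + (901/2412)·0.4362 + (326/2412)·0.6472 = 0.555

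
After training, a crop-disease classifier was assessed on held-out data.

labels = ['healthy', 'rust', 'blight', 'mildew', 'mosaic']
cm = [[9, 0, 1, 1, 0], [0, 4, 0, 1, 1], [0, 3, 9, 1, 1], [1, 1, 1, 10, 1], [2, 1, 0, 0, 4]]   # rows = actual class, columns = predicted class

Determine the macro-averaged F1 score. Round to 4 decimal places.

0.6696

Per-class F1 score (2·TP/(2·TP+FP+FN)):
  healthy: TP=9, FP=0+0+1+2=3, FN=0+1+1+0=2 → 18/23 = 0.78261
  rust: TP=4, FP=0+3+1+1=5, FN=0+0+1+1=2 → 8/15 = 0.53333
  blight: TP=9, FP=1+0+1+0=2, FN=0+3+1+1=5 → 18/25 = 0.72000
  mildew: TP=10, FP=1+1+1+0=3, FN=1+1+1+1=4 → 20/27 = 0.74074
  mosaic: TP=4, FP=0+1+1+1=3, FN=2+1+0+0=3 → 8/14 = 0.57143
Macro-F1 score = mean = (0.78261 + 0.53333 + 0.72000 + 0.74074 + 0.57143) / 5 = 0.6696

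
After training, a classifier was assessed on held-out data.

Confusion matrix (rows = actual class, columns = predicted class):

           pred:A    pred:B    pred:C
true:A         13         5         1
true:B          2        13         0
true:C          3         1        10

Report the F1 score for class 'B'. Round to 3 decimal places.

One-vs-rest for 'B': TP = diagonal; FP = other classes predicted 'B'; FN = 'B' predicted as other.
F1 score = 2·TP/(2·TP+FP+FN).
B: TP=13, FP=5+1=6, FN=2+0=2 → 26/34 = 0.7647

0.765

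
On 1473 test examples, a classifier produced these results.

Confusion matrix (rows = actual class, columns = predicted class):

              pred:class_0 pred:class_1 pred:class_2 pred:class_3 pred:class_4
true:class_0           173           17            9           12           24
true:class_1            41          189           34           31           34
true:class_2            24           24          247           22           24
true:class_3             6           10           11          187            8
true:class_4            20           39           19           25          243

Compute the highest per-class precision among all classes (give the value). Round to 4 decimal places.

0.7719

Per-class precision (TP/(TP+FP)):
  class_0: TP=173, FP=41+24+6+20=91 → 173/264 = 0.65530
  class_1: TP=189, FP=17+24+10+39=90 → 189/279 = 0.67742
  class_2: TP=247, FP=9+34+11+19=73 → 247/320 = 0.77188
  class_3: TP=187, FP=12+31+22+25=90 → 187/277 = 0.67509
  class_4: TP=243, FP=24+34+24+8=90 → 243/333 = 0.72973
Highest is class 'class_2' with precision = 0.7719.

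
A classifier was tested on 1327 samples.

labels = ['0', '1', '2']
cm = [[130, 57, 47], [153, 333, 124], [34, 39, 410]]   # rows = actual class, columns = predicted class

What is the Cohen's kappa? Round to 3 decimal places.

0.474

Observed agreement pₒ = trace/N = 873/1327 = 0.6579
Expected agreement pₑ = Σ (rowᵢ·colᵢ)/N² = (234·317 + 610·429 + 483·581)/1327² = 0.3501
κ = (pₒ − pₑ)/(1 − pₑ) = (0.6579 − 0.3501)/(1 − 0.3501) = 0.474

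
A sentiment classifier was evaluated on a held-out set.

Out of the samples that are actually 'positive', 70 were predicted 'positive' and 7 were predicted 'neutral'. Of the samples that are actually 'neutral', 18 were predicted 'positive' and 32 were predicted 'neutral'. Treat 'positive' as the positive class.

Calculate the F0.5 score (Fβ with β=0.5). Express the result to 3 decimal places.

Fβ = (1+β²)·TP / ((1+β²)·TP + β²·FN + FP), with β²=1/4
= 1.25·70 / (1.25·70 + 0.25·7 + 18) = 0.816

0.816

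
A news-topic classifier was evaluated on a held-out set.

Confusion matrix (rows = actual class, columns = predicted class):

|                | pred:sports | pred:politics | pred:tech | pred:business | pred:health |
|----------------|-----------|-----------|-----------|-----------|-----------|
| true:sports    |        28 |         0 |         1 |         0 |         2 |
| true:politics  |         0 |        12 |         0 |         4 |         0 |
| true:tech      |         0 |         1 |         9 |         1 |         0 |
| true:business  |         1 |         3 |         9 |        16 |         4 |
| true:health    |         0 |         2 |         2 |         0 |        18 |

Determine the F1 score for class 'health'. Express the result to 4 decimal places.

0.7826

One-vs-rest for 'health': TP = diagonal; FP = other classes predicted 'health'; FN = 'health' predicted as other.
F1 score = 2·TP/(2·TP+FP+FN).
health: TP=18, FP=2+0+0+4=6, FN=0+2+2+0=4 → 36/46 = 0.78261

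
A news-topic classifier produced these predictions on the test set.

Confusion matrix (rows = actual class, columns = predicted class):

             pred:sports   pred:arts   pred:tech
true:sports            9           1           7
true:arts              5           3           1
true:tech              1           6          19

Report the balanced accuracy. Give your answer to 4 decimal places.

0.5312

Balanced accuracy = mean of per-class recall.
  sports: recall = 9/17 = 0.52941
  arts: recall = 3/9 = 0.33333
  tech: recall = 19/26 = 0.73077
Mean = (0.52941 + 0.33333 + 0.73077) / 3 = 0.5312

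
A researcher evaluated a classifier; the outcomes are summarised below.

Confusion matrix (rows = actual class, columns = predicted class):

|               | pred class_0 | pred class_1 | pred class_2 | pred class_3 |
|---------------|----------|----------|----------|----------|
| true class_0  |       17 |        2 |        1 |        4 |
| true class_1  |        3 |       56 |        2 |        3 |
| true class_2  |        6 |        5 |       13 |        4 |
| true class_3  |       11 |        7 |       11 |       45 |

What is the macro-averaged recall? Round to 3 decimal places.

0.664

Per-class recall (TP/(TP+FN)):
  class_0: TP=17, FN=2+1+4=7 → 17/24 = 0.7083
  class_1: TP=56, FN=3+2+3=8 → 56/64 = 0.8750
  class_2: TP=13, FN=6+5+4=15 → 13/28 = 0.4643
  class_3: TP=45, FN=11+7+11=29 → 45/74 = 0.6081
Macro-recall = mean = (0.7083 + 0.8750 + 0.4643 + 0.6081) / 4 = 0.664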